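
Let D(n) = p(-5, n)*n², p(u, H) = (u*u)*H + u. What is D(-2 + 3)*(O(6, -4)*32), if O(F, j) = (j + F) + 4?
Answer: 3840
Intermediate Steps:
p(u, H) = u + H*u² (p(u, H) = u²*H + u = H*u² + u = u + H*u²)
D(n) = n²*(-5 + 25*n) (D(n) = (-5*(1 + n*(-5)))*n² = (-5*(1 - 5*n))*n² = (-5 + 25*n)*n² = n²*(-5 + 25*n))
O(F, j) = 4 + F + j (O(F, j) = (F + j) + 4 = 4 + F + j)
D(-2 + 3)*(O(6, -4)*32) = ((-2 + 3)²*(-5 + 25*(-2 + 3)))*((4 + 6 - 4)*32) = (1²*(-5 + 25*1))*(6*32) = (1*(-5 + 25))*192 = (1*20)*192 = 20*192 = 3840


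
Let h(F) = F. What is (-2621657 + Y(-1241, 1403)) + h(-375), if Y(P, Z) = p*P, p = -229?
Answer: -2337843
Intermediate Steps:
Y(P, Z) = -229*P
(-2621657 + Y(-1241, 1403)) + h(-375) = (-2621657 - 229*(-1241)) - 375 = (-2621657 + 284189) - 375 = -2337468 - 375 = -2337843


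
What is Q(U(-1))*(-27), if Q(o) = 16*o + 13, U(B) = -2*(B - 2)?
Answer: -2943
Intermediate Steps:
U(B) = 4 - 2*B (U(B) = -2*(-2 + B) = 4 - 2*B)
Q(o) = 13 + 16*o
Q(U(-1))*(-27) = (13 + 16*(4 - 2*(-1)))*(-27) = (13 + 16*(4 + 2))*(-27) = (13 + 16*6)*(-27) = (13 + 96)*(-27) = 109*(-27) = -2943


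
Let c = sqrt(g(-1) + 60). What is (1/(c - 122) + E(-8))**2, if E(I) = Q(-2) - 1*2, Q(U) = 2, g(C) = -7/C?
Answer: (122 - sqrt(67))**(-2) ≈ 7.7198e-5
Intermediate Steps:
c = sqrt(67) (c = sqrt(-7/(-1) + 60) = sqrt(-7*(-1) + 60) = sqrt(7 + 60) = sqrt(67) ≈ 8.1853)
E(I) = 0 (E(I) = 2 - 1*2 = 2 - 2 = 0)
(1/(c - 122) + E(-8))**2 = (1/(sqrt(67) - 122) + 0)**2 = (1/(-122 + sqrt(67)) + 0)**2 = (1/(-122 + sqrt(67)))**2 = (-122 + sqrt(67))**(-2)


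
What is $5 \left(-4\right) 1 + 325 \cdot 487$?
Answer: $158255$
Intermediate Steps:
$5 \left(-4\right) 1 + 325 \cdot 487 = \left(-20\right) 1 + 158275 = -20 + 158275 = 158255$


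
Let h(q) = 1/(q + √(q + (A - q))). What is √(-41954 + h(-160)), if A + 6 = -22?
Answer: √(-41954 + 1/(-160 + 2*I*√7)) ≈ 0.e-7 - 204.83*I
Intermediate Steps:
A = -28 (A = -6 - 22 = -28)
h(q) = 1/(q + 2*I*√7) (h(q) = 1/(q + √(q + (-28 - q))) = 1/(q + √(-28)) = 1/(q + 2*I*√7))
√(-41954 + h(-160)) = √(-41954 + 1/(-160 + 2*I*√7))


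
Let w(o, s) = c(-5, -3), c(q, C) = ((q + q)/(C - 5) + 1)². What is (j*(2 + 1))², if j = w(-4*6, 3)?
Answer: 59049/256 ≈ 230.66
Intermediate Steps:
c(q, C) = (1 + 2*q/(-5 + C))² (c(q, C) = ((2*q)/(-5 + C) + 1)² = (2*q/(-5 + C) + 1)² = (1 + 2*q/(-5 + C))²)
w(o, s) = 81/16 (w(o, s) = (-5 - 3 + 2*(-5))²/(-5 - 3)² = (-5 - 3 - 10)²/(-8)² = (1/64)*(-18)² = (1/64)*324 = 81/16)
j = 81/16 ≈ 5.0625
(j*(2 + 1))² = (81*(2 + 1)/16)² = ((81/16)*3)² = (243/16)² = 59049/256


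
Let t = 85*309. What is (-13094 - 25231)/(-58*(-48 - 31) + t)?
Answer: -38325/30847 ≈ -1.2424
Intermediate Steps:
t = 26265
(-13094 - 25231)/(-58*(-48 - 31) + t) = (-13094 - 25231)/(-58*(-48 - 31) + 26265) = -38325/(-58*(-79) + 26265) = -38325/(4582 + 26265) = -38325/30847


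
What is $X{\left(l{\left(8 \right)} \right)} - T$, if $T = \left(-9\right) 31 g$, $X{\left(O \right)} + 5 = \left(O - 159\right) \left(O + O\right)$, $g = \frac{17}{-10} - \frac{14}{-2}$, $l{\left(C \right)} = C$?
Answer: $- \frac{9423}{10} \approx -942.3$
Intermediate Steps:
$g = \frac{53}{10}$ ($g = 17 \left(- \frac{1}{10}\right) - -7 = - \frac{17}{10} + 7 = \frac{53}{10} \approx 5.3$)
$X{\left(O \right)} = -5 + 2 O \left(-159 + O\right)$ ($X{\left(O \right)} = -5 + \left(O - 159\right) \left(O + O\right) = -5 + \left(-159 + O\right) 2 O = -5 + 2 O \left(-159 + O\right)$)
$T = - \frac{14787}{10}$ ($T = \left(-9\right) 31 \cdot \frac{53}{10} = \left(-279\right) \frac{53}{10} = - \frac{14787}{10} \approx -1478.7$)
$X{\left(l{\left(8 \right)} \right)} - T = \left(-5 - 2544 + 2 \cdot 8^{2}\right) - - \frac{14787}{10} = \left(-5 - 2544 + 2 \cdot 64\right) + \frac{14787}{10} = \left(-5 - 2544 + 128\right) + \frac{14787}{10} = -2421 + \frac{14787}{10} = - \frac{9423}{10}$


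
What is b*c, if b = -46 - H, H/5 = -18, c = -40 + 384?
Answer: 15136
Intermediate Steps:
c = 344
H = -90 (H = 5*(-18) = -90)
b = 44 (b = -46 - 1*(-90) = -46 + 90 = 44)
b*c = 44*344 = 15136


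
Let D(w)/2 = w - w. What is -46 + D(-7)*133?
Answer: -46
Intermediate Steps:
D(w) = 0 (D(w) = 2*(w - w) = 2*0 = 0)
-46 + D(-7)*133 = -46 + 0*133 = -46 + 0 = -46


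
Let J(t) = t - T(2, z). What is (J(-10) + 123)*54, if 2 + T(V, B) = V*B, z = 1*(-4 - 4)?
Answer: 7074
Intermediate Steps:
z = -8 (z = 1*(-8) = -8)
T(V, B) = -2 + B*V (T(V, B) = -2 + V*B = -2 + B*V)
J(t) = 18 + t (J(t) = t - (-2 - 8*2) = t - (-2 - 16) = t - 1*(-18) = t + 18 = 18 + t)
(J(-10) + 123)*54 = ((18 - 10) + 123)*54 = (8 + 123)*54 = 131*54 = 7074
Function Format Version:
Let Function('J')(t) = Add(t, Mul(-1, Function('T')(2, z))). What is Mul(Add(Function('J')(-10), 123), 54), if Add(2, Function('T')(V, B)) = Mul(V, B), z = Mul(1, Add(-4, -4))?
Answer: 7074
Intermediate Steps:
z = -8 (z = Mul(1, -8) = -8)
Function('T')(V, B) = Add(-2, Mul(B, V)) (Function('T')(V, B) = Add(-2, Mul(V, B)) = Add(-2, Mul(B, V)))
Function('J')(t) = Add(18, t) (Function('J')(t) = Add(t, Mul(-1, Add(-2, Mul(-8, 2)))) = Add(t, Mul(-1, Add(-2, -16))) = Add(t, Mul(-1, -18)) = Add(t, 18) = Add(18, t))
Mul(Add(Function('J')(-10), 123), 54) = Mul(Add(Add(18, -10), 123), 54) = Mul(Add(8, 123), 54) = Mul(131, 54) = 7074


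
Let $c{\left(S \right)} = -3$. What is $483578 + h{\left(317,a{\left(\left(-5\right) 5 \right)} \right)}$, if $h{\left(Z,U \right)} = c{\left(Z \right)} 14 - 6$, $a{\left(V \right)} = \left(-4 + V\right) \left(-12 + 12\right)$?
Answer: $483530$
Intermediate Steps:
$a{\left(V \right)} = 0$ ($a{\left(V \right)} = \left(-4 + V\right) 0 = 0$)
$h{\left(Z,U \right)} = -48$ ($h{\left(Z,U \right)} = \left(-3\right) 14 - 6 = -42 - 6 = -48$)
$483578 + h{\left(317,a{\left(\left(-5\right) 5 \right)} \right)} = 483578 - 48 = 483530$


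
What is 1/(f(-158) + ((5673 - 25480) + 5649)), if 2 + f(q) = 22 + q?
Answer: -1/14296 ≈ -6.9950e-5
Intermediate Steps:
f(q) = 20 + q (f(q) = -2 + (22 + q) = 20 + q)
1/(f(-158) + ((5673 - 25480) + 5649)) = 1/((20 - 158) + ((5673 - 25480) + 5649)) = 1/(-138 + (-19807 + 5649)) = 1/(-138 - 14158) = 1/(-14296) = -1/14296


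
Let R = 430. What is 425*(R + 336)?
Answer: 325550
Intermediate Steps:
425*(R + 336) = 425*(430 + 336) = 425*766 = 325550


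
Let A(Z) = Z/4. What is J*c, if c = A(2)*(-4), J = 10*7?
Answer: -140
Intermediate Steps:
J = 70
A(Z) = Z/4 (A(Z) = Z*(¼) = Z/4)
c = -2 (c = ((¼)*2)*(-4) = (½)*(-4) = -2)
J*c = 70*(-2) = -140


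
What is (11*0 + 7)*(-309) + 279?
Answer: -1884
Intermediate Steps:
(11*0 + 7)*(-309) + 279 = (0 + 7)*(-309) + 279 = 7*(-309) + 279 = -2163 + 279 = -1884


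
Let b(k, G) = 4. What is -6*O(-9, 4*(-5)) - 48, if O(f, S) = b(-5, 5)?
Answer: -72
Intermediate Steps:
O(f, S) = 4
-6*O(-9, 4*(-5)) - 48 = -6*4 - 48 = -24 - 48 = -72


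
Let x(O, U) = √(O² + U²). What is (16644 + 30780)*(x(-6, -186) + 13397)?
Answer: 635339328 + 284544*√962 ≈ 6.4416e+8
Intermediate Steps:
(16644 + 30780)*(x(-6, -186) + 13397) = (16644 + 30780)*(√((-6)² + (-186)²) + 13397) = 47424*(√(36 + 34596) + 13397) = 47424*(√34632 + 13397) = 47424*(6*√962 + 13397) = 47424*(13397 + 6*√962) = 635339328 + 284544*√962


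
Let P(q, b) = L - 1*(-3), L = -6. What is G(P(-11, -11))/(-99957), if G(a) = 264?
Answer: -8/3029 ≈ -0.0026411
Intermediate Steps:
P(q, b) = -3 (P(q, b) = -6 - 1*(-3) = -6 + 3 = -3)
G(P(-11, -11))/(-99957) = 264/(-99957) = 264*(-1/99957) = -8/3029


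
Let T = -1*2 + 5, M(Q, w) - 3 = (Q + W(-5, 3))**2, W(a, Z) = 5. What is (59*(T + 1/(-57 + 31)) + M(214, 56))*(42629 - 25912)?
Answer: 20923114219/26 ≈ 8.0473e+8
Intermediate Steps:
M(Q, w) = 3 + (5 + Q)**2 (M(Q, w) = 3 + (Q + 5)**2 = 3 + (5 + Q)**2)
T = 3 (T = -2 + 5 = 3)
(59*(T + 1/(-57 + 31)) + M(214, 56))*(42629 - 25912) = (59*(3 + 1/(-57 + 31)) + (3 + (5 + 214)**2))*(42629 - 25912) = (59*(3 + 1/(-26)) + (3 + 219**2))*16717 = (59*(3 - 1/26) + (3 + 47961))*16717 = (59*(77/26) + 47964)*16717 = (4543/26 + 47964)*16717 = (1251607/26)*16717 = 20923114219/26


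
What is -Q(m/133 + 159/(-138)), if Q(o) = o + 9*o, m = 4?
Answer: 34325/3059 ≈ 11.221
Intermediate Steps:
Q(o) = 10*o
-Q(m/133 + 159/(-138)) = -10*(4/133 + 159/(-138)) = -10*(4*(1/133) + 159*(-1/138)) = -10*(4/133 - 53/46) = -10*(-6865)/6118 = -1*(-34325/3059) = 34325/3059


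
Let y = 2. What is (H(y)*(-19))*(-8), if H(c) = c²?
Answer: 608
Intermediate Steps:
(H(y)*(-19))*(-8) = (2²*(-19))*(-8) = (4*(-19))*(-8) = -76*(-8) = 608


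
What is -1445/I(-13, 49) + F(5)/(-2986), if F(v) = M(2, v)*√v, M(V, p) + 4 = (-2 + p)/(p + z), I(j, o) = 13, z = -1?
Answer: -1445/13 + 13*√5/11944 ≈ -111.15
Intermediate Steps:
M(V, p) = -4 + (-2 + p)/(-1 + p) (M(V, p) = -4 + (-2 + p)/(p - 1) = -4 + (-2 + p)/(-1 + p))
F(v) = √v*(2 - 3*v)/(-1 + v) (F(v) = ((2 - 3*v)/(-1 + v))*√v = √v*(2 - 3*v)/(-1 + v))
-1445/I(-13, 49) + F(5)/(-2986) = -1445/13 + (√5*(2 - 3*5)/(-1 + 5))/(-2986) = -1445*1/13 + (√5*(2 - 15)/4)*(-1/2986) = -1445/13 + (√5*(¼)*(-13))*(-1/2986) = -1445/13 - 13*√5/4*(-1/2986) = -1445/13 + 13*√5/11944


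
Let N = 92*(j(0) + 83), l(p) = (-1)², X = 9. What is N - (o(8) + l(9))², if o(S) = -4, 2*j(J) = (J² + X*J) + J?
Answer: 7627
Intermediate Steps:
j(J) = J²/2 + 5*J (j(J) = ((J² + 9*J) + J)/2 = (J² + 10*J)/2 = J²/2 + 5*J)
l(p) = 1
N = 7636 (N = 92*((½)*0*(10 + 0) + 83) = 92*((½)*0*10 + 83) = 92*(0 + 83) = 92*83 = 7636)
N - (o(8) + l(9))² = 7636 - (-4 + 1)² = 7636 - 1*(-3)² = 7636 - 1*9 = 7636 - 9 = 7627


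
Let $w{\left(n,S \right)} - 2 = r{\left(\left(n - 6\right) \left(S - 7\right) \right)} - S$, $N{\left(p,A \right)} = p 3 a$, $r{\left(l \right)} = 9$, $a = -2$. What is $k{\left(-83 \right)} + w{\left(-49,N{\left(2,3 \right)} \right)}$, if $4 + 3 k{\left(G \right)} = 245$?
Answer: $\frac{310}{3} \approx 103.33$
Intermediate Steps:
$k{\left(G \right)} = \frac{241}{3}$ ($k{\left(G \right)} = - \frac{4}{3} + \frac{1}{3} \cdot 245 = - \frac{4}{3} + \frac{245}{3} = \frac{241}{3}$)
$N{\left(p,A \right)} = - 6 p$ ($N{\left(p,A \right)} = p 3 \left(-2\right) = 3 p \left(-2\right) = - 6 p$)
$w{\left(n,S \right)} = 11 - S$ ($w{\left(n,S \right)} = 2 - \left(-9 + S\right) = 11 - S$)
$k{\left(-83 \right)} + w{\left(-49,N{\left(2,3 \right)} \right)} = \frac{241}{3} - \left(-11 - 12\right) = \frac{241}{3} + \left(11 - -12\right) = \frac{241}{3} + \left(11 + 12\right) = \frac{241}{3} + 23 = \frac{310}{3}$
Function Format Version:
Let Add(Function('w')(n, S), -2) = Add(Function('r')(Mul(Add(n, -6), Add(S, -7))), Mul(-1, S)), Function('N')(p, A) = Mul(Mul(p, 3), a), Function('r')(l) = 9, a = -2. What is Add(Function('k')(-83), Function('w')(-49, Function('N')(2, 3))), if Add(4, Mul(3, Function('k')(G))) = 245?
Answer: Rational(310, 3) ≈ 103.33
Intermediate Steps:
Function('k')(G) = Rational(241, 3) (Function('k')(G) = Add(Rational(-4, 3), Mul(Rational(1, 3), 245)) = Add(Rational(-4, 3), Rational(245, 3)) = Rational(241, 3))
Function('N')(p, A) = Mul(-6, p) (Function('N')(p, A) = Mul(Mul(p, 3), -2) = Mul(Mul(3, p), -2) = Mul(-6, p))
Function('w')(n, S) = Add(11, Mul(-1, S)) (Function('w')(n, S) = Add(2, Add(9, Mul(-1, S))) = Add(11, Mul(-1, S)))
Add(Function('k')(-83), Function('w')(-49, Function('N')(2, 3))) = Add(Rational(241, 3), Add(11, Mul(-1, Mul(-6, 2)))) = Add(Rational(241, 3), Add(11, Mul(-1, -12))) = Add(Rational(241, 3), Add(11, 12)) = Add(Rational(241, 3), 23) = Rational(310, 3)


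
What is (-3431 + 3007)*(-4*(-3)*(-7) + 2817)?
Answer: -1158792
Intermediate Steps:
(-3431 + 3007)*(-4*(-3)*(-7) + 2817) = -424*(12*(-7) + 2817) = -424*(-84 + 2817) = -424*2733 = -1158792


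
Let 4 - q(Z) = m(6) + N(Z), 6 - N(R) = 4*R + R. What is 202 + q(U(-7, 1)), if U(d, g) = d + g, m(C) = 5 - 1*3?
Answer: 168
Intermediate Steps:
m(C) = 2 (m(C) = 5 - 3 = 2)
N(R) = 6 - 5*R (N(R) = 6 - (4*R + R) = 6 - 5*R)
q(Z) = -4 + 5*Z (q(Z) = 4 - (2 + (6 - 5*Z)) = 4 - (8 - 5*Z) = 4 + (-8 + 5*Z) = -4 + 5*Z)
202 + q(U(-7, 1)) = 202 + (-4 + 5*(-7 + 1)) = 202 + (-4 + 5*(-6)) = 202 + (-4 - 30) = 202 - 34 = 168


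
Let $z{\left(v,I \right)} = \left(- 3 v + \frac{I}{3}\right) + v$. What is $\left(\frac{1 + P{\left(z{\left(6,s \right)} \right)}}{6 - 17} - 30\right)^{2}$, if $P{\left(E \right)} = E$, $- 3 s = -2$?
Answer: $\frac{8254129}{9801} \approx 842.17$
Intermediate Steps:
$s = \frac{2}{3}$ ($s = \left(- \frac{1}{3}\right) \left(-2\right) = \frac{2}{3} \approx 0.66667$)
$z{\left(v,I \right)} = - 2 v + \frac{I}{3}$ ($z{\left(v,I \right)} = \left(- 3 v + \frac{I}{3}\right) + v = - 2 v + \frac{I}{3}$)
$\left(\frac{1 + P{\left(z{\left(6,s \right)} \right)}}{6 - 17} - 30\right)^{2} = \left(\frac{1 + \left(\left(-2\right) 6 + \frac{1}{3} \cdot \frac{2}{3}\right)}{6 - 17} - 30\right)^{2} = \left(\frac{1 + \left(-12 + \frac{2}{9}\right)}{-11} - 30\right)^{2} = \left(\left(1 - \frac{106}{9}\right) \left(- \frac{1}{11}\right) - 30\right)^{2} = \left(\left(- \frac{97}{9}\right) \left(- \frac{1}{11}\right) - 30\right)^{2} = \left(\frac{97}{99} - 30\right)^{2} = \left(- \frac{2873}{99}\right)^{2} = \frac{8254129}{9801}$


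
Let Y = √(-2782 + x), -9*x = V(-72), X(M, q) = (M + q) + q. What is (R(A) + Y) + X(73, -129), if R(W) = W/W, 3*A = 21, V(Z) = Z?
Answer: -184 + I*√2774 ≈ -184.0 + 52.669*I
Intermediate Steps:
A = 7 (A = (⅓)*21 = 7)
R(W) = 1
X(M, q) = M + 2*q
x = 8 (x = -⅑*(-72) = 8)
Y = I*√2774 (Y = √(-2782 + 8) = √(-2774) = I*√2774 ≈ 52.669*I)
(R(A) + Y) + X(73, -129) = (1 + I*√2774) + (73 + 2*(-129)) = (1 + I*√2774) + (73 - 258) = (1 + I*√2774) - 185 = -184 + I*√2774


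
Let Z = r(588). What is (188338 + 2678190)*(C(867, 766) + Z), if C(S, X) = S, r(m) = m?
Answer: 4170798240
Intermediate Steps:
Z = 588
(188338 + 2678190)*(C(867, 766) + Z) = (188338 + 2678190)*(867 + 588) = 2866528*1455 = 4170798240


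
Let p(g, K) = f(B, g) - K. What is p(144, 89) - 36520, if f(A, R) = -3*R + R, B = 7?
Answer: -36897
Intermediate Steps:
f(A, R) = -2*R
p(g, K) = -K - 2*g (p(g, K) = -2*g - K = -K - 2*g)
p(144, 89) - 36520 = (-1*89 - 2*144) - 36520 = (-89 - 288) - 36520 = -377 - 36520 = -36897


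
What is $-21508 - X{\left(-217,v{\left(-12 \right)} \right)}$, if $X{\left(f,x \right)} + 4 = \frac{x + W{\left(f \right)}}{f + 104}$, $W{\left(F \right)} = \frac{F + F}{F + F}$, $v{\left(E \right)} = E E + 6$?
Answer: $- \frac{2429801}{113} \approx -21503.0$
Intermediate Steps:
$v{\left(E \right)} = 6 + E^{2}$ ($v{\left(E \right)} = E^{2} + 6 = 6 + E^{2}$)
$W{\left(F \right)} = 1$ ($W{\left(F \right)} = \frac{2 F}{2 F} = 2 F \frac{1}{2 F} = 1$)
$X{\left(f,x \right)} = -4 + \frac{1 + x}{104 + f}$ ($X{\left(f,x \right)} = -4 + \frac{x + 1}{f + 104} = -4 + \frac{1 + x}{104 + f}$)
$-21508 - X{\left(-217,v{\left(-12 \right)} \right)} = -21508 - \frac{-415 + \left(6 + \left(-12\right)^{2}\right) - -868}{104 - 217} = -21508 - \frac{-415 + \left(6 + 144\right) + 868}{-113} = -21508 - - \frac{-415 + 150 + 868}{113} = -21508 - \left(- \frac{1}{113}\right) 603 = -21508 - - \frac{603}{113} = -21508 + \frac{603}{113} = - \frac{2429801}{113}$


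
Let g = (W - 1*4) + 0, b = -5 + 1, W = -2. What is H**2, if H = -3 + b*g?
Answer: 441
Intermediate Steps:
b = -4
g = -6 (g = (-2 - 1*4) + 0 = (-2 - 4) + 0 = -6 + 0 = -6)
H = 21 (H = -3 - 4*(-6) = -3 + 24 = 21)
H**2 = 21**2 = 441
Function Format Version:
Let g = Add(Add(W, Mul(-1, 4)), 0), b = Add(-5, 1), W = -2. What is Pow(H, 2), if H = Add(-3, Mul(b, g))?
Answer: 441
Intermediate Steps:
b = -4
g = -6 (g = Add(Add(-2, Mul(-1, 4)), 0) = Add(Add(-2, -4), 0) = Add(-6, 0) = -6)
H = 21 (H = Add(-3, Mul(-4, -6)) = Add(-3, 24) = 21)
Pow(H, 2) = Pow(21, 2) = 441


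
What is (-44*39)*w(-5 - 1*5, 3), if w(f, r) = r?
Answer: -5148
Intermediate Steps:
(-44*39)*w(-5 - 1*5, 3) = -44*39*3 = -1716*3 = -5148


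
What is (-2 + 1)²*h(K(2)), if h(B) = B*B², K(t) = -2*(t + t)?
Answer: -512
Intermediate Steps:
K(t) = -4*t
h(B) = B³
(-2 + 1)²*h(K(2)) = (-2 + 1)²*(-4*2)³ = (-1)²*(-8)³ = 1*(-512) = -512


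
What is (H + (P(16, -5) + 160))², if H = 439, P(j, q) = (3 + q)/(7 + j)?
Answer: 189750625/529 ≈ 3.5870e+5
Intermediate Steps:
P(j, q) = (3 + q)/(7 + j)
(H + (P(16, -5) + 160))² = (439 + ((3 - 5)/(7 + 16) + 160))² = (439 + (-2/23 + 160))² = (439 + 3678/23)² = (13775/23)² = 189750625/529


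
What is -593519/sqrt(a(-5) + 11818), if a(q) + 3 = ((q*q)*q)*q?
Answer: -593519*sqrt(3110)/6220 ≈ -5321.4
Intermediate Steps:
a(q) = -3 + q**4 (a(q) = -3 + ((q*q)*q)*q = -3 + (q**2*q)*q = -3 + q**3*q = -3 + q**4)
-593519/sqrt(a(-5) + 11818) = -593519/sqrt((-3 + (-5)**4) + 11818) = -593519/sqrt((-3 + 625) + 11818) = -593519/sqrt(622 + 11818) = -593519*sqrt(3110)/6220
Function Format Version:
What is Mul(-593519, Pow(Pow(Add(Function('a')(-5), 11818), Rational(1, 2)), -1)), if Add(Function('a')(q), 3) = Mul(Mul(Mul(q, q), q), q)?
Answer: Mul(Rational(-593519, 6220), Pow(3110, Rational(1, 2))) ≈ -5321.4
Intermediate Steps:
Function('a')(q) = Add(-3, Pow(q, 4)) (Function('a')(q) = Add(-3, Mul(Mul(Mul(q, q), q), q)) = Add(-3, Mul(Mul(Pow(q, 2), q), q)) = Add(-3, Mul(Pow(q, 3), q)) = Add(-3, Pow(q, 4)))
Mul(-593519, Pow(Pow(Add(Function('a')(-5), 11818), Rational(1, 2)), -1)) = Mul(-593519, Pow(Pow(Add(Add(-3, Pow(-5, 4)), 11818), Rational(1, 2)), -1)) = Mul(-593519, Pow(Pow(Add(Add(-3, 625), 11818), Rational(1, 2)), -1)) = Mul(-593519, Pow(Pow(Add(622, 11818), Rational(1, 2)), -1)) = Mul(-593519, Pow(Pow(12440, Rational(1, 2)), -1)) = Mul(-593519, Pow(Mul(2, Pow(3110, Rational(1, 2))), -1)) = Mul(-593519, Mul(Rational(1, 6220), Pow(3110, Rational(1, 2)))) = Mul(Rational(-593519, 6220), Pow(3110, Rational(1, 2)))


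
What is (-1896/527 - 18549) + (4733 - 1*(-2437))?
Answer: -5998629/527 ≈ -11383.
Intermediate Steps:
(-1896/527 - 18549) + (4733 - 1*(-2437)) = (-1896*1/527 - 18549) + (4733 + 2437) = (-1896/527 - 18549) + 7170 = -9777219/527 + 7170 = -5998629/527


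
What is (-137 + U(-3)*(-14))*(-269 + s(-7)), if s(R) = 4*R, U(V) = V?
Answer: 28215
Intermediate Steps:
(-137 + U(-3)*(-14))*(-269 + s(-7)) = (-137 - 3*(-14))*(-269 + 4*(-7)) = (-137 + 42)*(-269 - 28) = -95*(-297) = 28215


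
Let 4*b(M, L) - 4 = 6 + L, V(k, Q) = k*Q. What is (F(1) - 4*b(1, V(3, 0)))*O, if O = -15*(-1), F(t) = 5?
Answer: -75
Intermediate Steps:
V(k, Q) = Q*k
O = 15
b(M, L) = 5/2 + L/4 (b(M, L) = 1 + (6 + L)/4 = 1 + (3/2 + L/4) = 5/2 + L/4)
(F(1) - 4*b(1, V(3, 0)))*O = (5 - 4*(5/2 + (0*3)/4))*15 = (5 - 4*(5/2 + (¼)*0))*15 = (5 - 4*(5/2 + 0))*15 = (5 - 4*5/2)*15 = (5 - 10)*15 = -5*15 = -75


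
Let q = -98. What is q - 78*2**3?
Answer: -722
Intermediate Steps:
q - 78*2**3 = -98 - 78*2**3 = -98 - 78*8 = -98 - 624 = -722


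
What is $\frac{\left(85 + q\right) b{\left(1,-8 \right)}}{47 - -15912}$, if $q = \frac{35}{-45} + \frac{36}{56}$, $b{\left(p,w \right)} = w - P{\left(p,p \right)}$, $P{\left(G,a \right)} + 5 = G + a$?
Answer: $- \frac{53465}{2010834} \approx -0.026588$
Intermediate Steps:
$P{\left(G,a \right)} = -5 + G + a$ ($P{\left(G,a \right)} = -5 + \left(G + a\right) = -5 + G + a$)
$b{\left(p,w \right)} = 5 + w - 2 p$ ($b{\left(p,w \right)} = w - \left(-5 + p + p\right) = w - \left(-5 + 2 p\right) = 5 + w - 2 p$)
$q = - \frac{17}{126}$ ($q = 35 \left(- \frac{1}{45}\right) + 36 \cdot \frac{1}{56} = - \frac{7}{9} + \frac{9}{14} = - \frac{17}{126} \approx -0.13492$)
$\frac{\left(85 + q\right) b{\left(1,-8 \right)}}{47 - -15912} = \frac{\left(85 - \frac{17}{126}\right) \left(5 - 8 - 2\right)}{47 - -15912} = \frac{\frac{10693}{126} \left(5 - 8 - 2\right)}{47 + 15912} = \frac{\frac{10693}{126} \left(-5\right)}{15959} = \left(- \frac{53465}{126}\right) \frac{1}{15959} = - \frac{53465}{2010834}$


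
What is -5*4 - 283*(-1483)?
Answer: 419669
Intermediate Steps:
-5*4 - 283*(-1483) = -20 + 419689 = 419669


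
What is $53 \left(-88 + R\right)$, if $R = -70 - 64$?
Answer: $-11766$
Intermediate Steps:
$R = -134$
$53 \left(-88 + R\right) = 53 \left(-88 - 134\right) = 53 \left(-222\right) = -11766$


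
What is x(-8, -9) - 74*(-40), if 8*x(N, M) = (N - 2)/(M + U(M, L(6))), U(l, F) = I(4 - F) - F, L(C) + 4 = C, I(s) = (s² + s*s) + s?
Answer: 11845/4 ≈ 2961.3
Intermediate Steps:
I(s) = s + 2*s² (I(s) = (s² + s²) + s = 2*s² + s = s + 2*s²)
L(C) = -4 + C
U(l, F) = -F + (4 - F)*(9 - 2*F) (U(l, F) = (4 - F)*(1 + 2*(4 - F)) - F = (4 - F)*(1 + (8 - 2*F)) - F = (4 - F)*(9 - 2*F) - F = -F + (4 - F)*(9 - 2*F))
x(N, M) = (-2 + N)/(8*(8 + M)) (x(N, M) = ((N - 2)/(M + (-(-4 + 6) + (-9 + 2*(-4 + 6))*(-4 + (-4 + 6)))))/8 = ((-2 + N)/(M + (-1*2 + (-9 + 2*2)*(-4 + 2))))/8 = ((-2 + N)/(M + (-2 + (-9 + 4)*(-2))))/8 = ((-2 + N)/(M + (-2 - 5*(-2))))/8 = ((-2 + N)/(M + (-2 + 10)))/8 = ((-2 + N)/(M + 8))/8 = ((-2 + N)/(8 + M))/8 = (-2 + N)/(8*(8 + M)))
x(-8, -9) - 74*(-40) = (-2 - 8)/(8*(8 - 9)) - 74*(-40) = (⅛)*(-10)/(-1) + 2960 = (⅛)*(-1)*(-10) + 2960 = 5/4 + 2960 = 11845/4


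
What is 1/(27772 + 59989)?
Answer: 1/87761 ≈ 1.1395e-5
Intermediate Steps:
1/(27772 + 59989) = 1/87761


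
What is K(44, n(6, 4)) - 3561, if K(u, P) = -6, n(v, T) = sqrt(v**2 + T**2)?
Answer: -3567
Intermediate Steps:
n(v, T) = sqrt(T**2 + v**2)
K(44, n(6, 4)) - 3561 = -6 - 3561 = -3567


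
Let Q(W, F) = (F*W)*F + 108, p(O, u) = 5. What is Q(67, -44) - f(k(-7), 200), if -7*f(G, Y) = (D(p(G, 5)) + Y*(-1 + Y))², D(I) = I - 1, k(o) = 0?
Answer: 1585267156/7 ≈ 2.2647e+8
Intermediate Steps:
D(I) = -1 + I
Q(W, F) = 108 + W*F² (Q(W, F) = W*F² + 108 = 108 + W*F²)
f(G, Y) = -(4 + Y*(-1 + Y))²/7 (f(G, Y) = -((-1 + 5) + Y*(-1 + Y))²/7 = -(4 + Y*(-1 + Y))²/7)
Q(67, -44) - f(k(-7), 200) = (108 + 67*(-44)²) - (-1)*(4 + 200² - 1*200)²/7 = (108 + 67*1936) - (-1)*(4 + 40000 - 200)²/7 = (108 + 129712) - (-1)*39804²/7 = 129820 - (-1)*1584358416/7 = 129820 - 1*(-1584358416/7) = 129820 + 1584358416/7 = 1585267156/7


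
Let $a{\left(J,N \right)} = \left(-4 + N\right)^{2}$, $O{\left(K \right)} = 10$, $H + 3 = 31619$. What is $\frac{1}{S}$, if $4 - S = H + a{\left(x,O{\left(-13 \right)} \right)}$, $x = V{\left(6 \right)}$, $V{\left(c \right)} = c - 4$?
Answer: $- \frac{1}{31648} \approx -3.1598 \cdot 10^{-5}$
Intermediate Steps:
$H = 31616$ ($H = -3 + 31619 = 31616$)
$V{\left(c \right)} = -4 + c$
$x = 2$ ($x = -4 + 6 = 2$)
$S = -31648$ ($S = 4 - \left(31616 + \left(-4 + 10\right)^{2}\right) = 4 - \left(31616 + 6^{2}\right) = 4 - \left(31616 + 36\right) = 4 - 31652 = -31648$)
$\frac{1}{S} = \frac{1}{-31648} = - \frac{1}{31648}$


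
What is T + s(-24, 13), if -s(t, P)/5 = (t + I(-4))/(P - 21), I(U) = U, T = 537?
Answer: 1039/2 ≈ 519.50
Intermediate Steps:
s(t, P) = -5*(-4 + t)/(-21 + P) (s(t, P) = -5*(t - 4)/(P - 21) = -5*(-4 + t)/(-21 + P))
T + s(-24, 13) = 537 + 5*(4 - 1*(-24))/(-21 + 13) = 537 + 5*(4 + 24)/(-8) = 537 + 5*(-1/8)*28 = 537 - 35/2 = 1039/2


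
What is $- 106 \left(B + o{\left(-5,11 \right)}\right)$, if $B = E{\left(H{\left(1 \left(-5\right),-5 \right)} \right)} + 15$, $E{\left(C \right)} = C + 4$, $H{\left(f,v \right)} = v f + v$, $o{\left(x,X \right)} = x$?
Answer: $-3604$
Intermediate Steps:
$H{\left(f,v \right)} = v + f v$ ($H{\left(f,v \right)} = f v + v = v + f v$)
$E{\left(C \right)} = 4 + C$
$B = 39$ ($B = \left(4 - 5 \left(1 + 1 \left(-5\right)\right)\right) + 15 = \left(4 - 5 \left(1 - 5\right)\right) + 15 = \left(4 - -20\right) + 15 = \left(4 + 20\right) + 15 = 24 + 15 = 39$)
$- 106 \left(B + o{\left(-5,11 \right)}\right) = - 106 \left(39 - 5\right) = \left(-106\right) 34 = -3604$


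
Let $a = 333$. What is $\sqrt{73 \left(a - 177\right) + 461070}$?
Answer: $7 \sqrt{9642} \approx 687.36$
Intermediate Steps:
$\sqrt{73 \left(a - 177\right) + 461070} = \sqrt{73 \left(333 - 177\right) + 461070} = \sqrt{73 \cdot 156 + 461070} = \sqrt{11388 + 461070} = \sqrt{472458} = 7 \sqrt{9642}$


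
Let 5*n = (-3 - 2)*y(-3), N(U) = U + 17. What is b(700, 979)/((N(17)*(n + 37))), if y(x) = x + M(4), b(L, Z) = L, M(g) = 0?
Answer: 35/68 ≈ 0.51471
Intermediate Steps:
N(U) = 17 + U
y(x) = x (y(x) = x + 0 = x)
n = 3 (n = ((-3 - 2)*(-3))/5 = (-5*(-3))/5 = (⅕)*15 = 3)
b(700, 979)/((N(17)*(n + 37))) = 700/(((17 + 17)*(3 + 37))) = 700/((34*40)) = 700/1360 = 700*(1/1360) = 35/68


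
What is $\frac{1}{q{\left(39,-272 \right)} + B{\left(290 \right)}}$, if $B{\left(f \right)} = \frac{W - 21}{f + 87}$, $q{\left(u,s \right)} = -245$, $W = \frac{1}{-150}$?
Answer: $- \frac{56550}{13857901} \approx -0.0040807$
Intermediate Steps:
$W = - \frac{1}{150} \approx -0.0066667$
$B{\left(f \right)} = - \frac{3151}{150 \left(87 + f\right)}$ ($B{\left(f \right)} = \frac{- \frac{1}{150} - 21}{f + 87} = - \frac{3151}{150 \left(87 + f\right)}$)
$\frac{1}{q{\left(39,-272 \right)} + B{\left(290 \right)}} = \frac{1}{-245 - \frac{3151}{13050 + 150 \cdot 290}} = \frac{1}{-245 - \frac{3151}{13050 + 43500}} = \frac{1}{-245 - \frac{3151}{56550}} = \frac{1}{- \frac{13857901}{56550}} = - \frac{56550}{13857901}$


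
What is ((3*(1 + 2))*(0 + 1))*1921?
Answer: 17289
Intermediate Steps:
((3*(1 + 2))*(0 + 1))*1921 = ((3*3)*1)*1921 = (9*1)*1921 = 9*1921 = 17289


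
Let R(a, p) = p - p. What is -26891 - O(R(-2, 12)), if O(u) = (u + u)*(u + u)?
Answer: -26891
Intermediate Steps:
R(a, p) = 0
O(u) = 4*u² (O(u) = (2*u)*(2*u) = 4*u²)
-26891 - O(R(-2, 12)) = -26891 - 4*0² = -26891 - 4*0 = -26891 - 1*0 = -26891 + 0 = -26891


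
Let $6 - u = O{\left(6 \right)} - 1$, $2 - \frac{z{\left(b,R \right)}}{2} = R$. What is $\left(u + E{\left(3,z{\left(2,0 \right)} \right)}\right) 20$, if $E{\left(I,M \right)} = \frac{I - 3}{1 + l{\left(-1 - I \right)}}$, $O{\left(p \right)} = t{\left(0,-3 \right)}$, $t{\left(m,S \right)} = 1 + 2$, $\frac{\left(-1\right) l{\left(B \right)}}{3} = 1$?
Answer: $80$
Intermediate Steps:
$z{\left(b,R \right)} = 4 - 2 R$
$l{\left(B \right)} = -3$ ($l{\left(B \right)} = \left(-3\right) 1 = -3$)
$t{\left(m,S \right)} = 3$
$O{\left(p \right)} = 3$
$E{\left(I,M \right)} = \frac{3}{2} - \frac{I}{2}$ ($E{\left(I,M \right)} = \frac{I - 3}{1 - 3} = \frac{-3 + I}{-2} = \left(-3 + I\right) \left(- \frac{1}{2}\right) = \frac{3}{2} - \frac{I}{2}$)
$u = 4$ ($u = 6 - \left(3 - 1\right) = 6 - 2 = 4$)
$\left(u + E{\left(3,z{\left(2,0 \right)} \right)}\right) 20 = \left(4 + \left(\frac{3}{2} - \frac{3}{2}\right)\right) 20 = \left(4 + 0\right) 20 = 4 \cdot 20 = 80$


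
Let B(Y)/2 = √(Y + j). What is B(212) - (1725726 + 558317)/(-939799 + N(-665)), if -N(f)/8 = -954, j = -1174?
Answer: 2284043/932167 + 2*I*√962 ≈ 2.4503 + 62.032*I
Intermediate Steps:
N(f) = 7632 (N(f) = -8*(-954) = 7632)
B(Y) = 2*√(-1174 + Y) (B(Y) = 2*√(Y - 1174) = 2*√(-1174 + Y))
B(212) - (1725726 + 558317)/(-939799 + N(-665)) = 2*√(-1174 + 212) - (1725726 + 558317)/(-939799 + 7632) = 2*√(-962) - 2284043/(-932167) = 2*(I*√962) - 2284043*(-1)/932167 = 2*I*√962 - 1*(-2284043/932167) = 2*I*√962 + 2284043/932167 = 2284043/932167 + 2*I*√962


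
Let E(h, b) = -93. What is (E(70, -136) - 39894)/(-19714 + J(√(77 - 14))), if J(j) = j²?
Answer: 39987/19651 ≈ 2.0349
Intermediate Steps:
(E(70, -136) - 39894)/(-19714 + J(√(77 - 14))) = (-93 - 39894)/(-19714 + (√(77 - 14))²) = -39987/(-19714 + (√63)²) = -39987/(-19714 + (3*√7)²) = -39987/(-19714 + 63) = -39987/(-19651) = -39987*(-1/19651) = 39987/19651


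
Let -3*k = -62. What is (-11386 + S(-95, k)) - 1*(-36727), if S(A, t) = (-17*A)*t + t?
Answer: 176215/3 ≈ 58738.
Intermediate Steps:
k = 62/3 (k = -⅓*(-62) = 62/3 ≈ 20.667)
S(A, t) = t - 17*A*t (S(A, t) = -17*A*t + t = t - 17*A*t)
(-11386 + S(-95, k)) - 1*(-36727) = (-11386 + 62*(1 - 17*(-95))/3) - 1*(-36727) = (-11386 + 62*(1 + 1615)/3) + 36727 = (-11386 + (62/3)*1616) + 36727 = (-11386 + 100192/3) + 36727 = 66034/3 + 36727 = 176215/3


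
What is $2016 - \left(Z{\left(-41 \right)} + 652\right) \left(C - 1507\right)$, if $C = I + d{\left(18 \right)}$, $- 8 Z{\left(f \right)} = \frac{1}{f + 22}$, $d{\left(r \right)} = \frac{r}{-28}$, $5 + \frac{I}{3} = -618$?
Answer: $\frac{4689280713}{2128} \approx 2.2036 \cdot 10^{6}$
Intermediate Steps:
$I = -1869$ ($I = -15 + 3 \left(-618\right) = -15 - 1854 = -1869$)
$d{\left(r \right)} = - \frac{r}{28}$ ($d{\left(r \right)} = r \left(- \frac{1}{28}\right) = - \frac{r}{28}$)
$Z{\left(f \right)} = - \frac{1}{8 \left(22 + f\right)}$ ($Z{\left(f \right)} = - \frac{1}{8 \left(f + 22\right)} = - \frac{1}{8 \left(22 + f\right)}$)
$C = - \frac{26175}{14}$ ($C = -1869 - \frac{9}{14} = - \frac{26175}{14} \approx -1869.6$)
$2016 - \left(Z{\left(-41 \right)} + 652\right) \left(C - 1507\right) = 2016 - \left(- \frac{1}{176 + 8 \left(-41\right)} + 652\right) \left(- \frac{26175}{14} - 1507\right) = 2016 - \left(- \frac{1}{176 - 328} + 652\right) \left(- \frac{47273}{14}\right) = 2016 - \left(- \frac{1}{-152} + 652\right) \left(- \frac{47273}{14}\right) = 2016 - \left(\left(-1\right) \left(- \frac{1}{152}\right) + 652\right) \left(- \frac{47273}{14}\right) = 2016 - \left(\frac{1}{152} + 652\right) \left(- \frac{47273}{14}\right) = 2016 - \frac{99105}{152} \left(- \frac{47273}{14}\right) = 2016 - - \frac{4684990665}{2128} = 2016 + \frac{4684990665}{2128} = \frac{4689280713}{2128}$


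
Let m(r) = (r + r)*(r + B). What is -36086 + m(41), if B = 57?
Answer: -28050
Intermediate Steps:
m(r) = 2*r*(57 + r) (m(r) = (r + r)*(r + 57) = (2*r)*(57 + r) = 2*r*(57 + r))
-36086 + m(41) = -36086 + 2*41*(57 + 41) = -36086 + 2*41*98 = -36086 + 8036 = -28050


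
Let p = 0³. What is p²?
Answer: 0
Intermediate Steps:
p = 0
p² = 0² = 0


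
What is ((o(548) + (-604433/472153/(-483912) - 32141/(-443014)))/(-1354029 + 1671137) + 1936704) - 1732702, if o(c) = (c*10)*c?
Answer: 22896143954851581689035817/112229689561989940512 ≈ 2.0401e+5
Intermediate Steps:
o(c) = 10*c² (o(c) = (10*c)*c = 10*c²)
((o(548) + (-604433/472153/(-483912) - 32141/(-443014)))/(-1354029 + 1671137) + 1936704) - 1732702 = ((10*548² + (-604433/472153/(-483912) - 32141/(-443014)))/(-1354029 + 1671137) + 1936704) - 1732702 = ((10*300304 + (-604433*1/472153*(-1/483912) - 32141*(-1/443014)))/317108 + 1936704) - 1732702 = ((3003040 + (-604433/472153*(-1/483912) + 32141/443014))*(1/317108) + 1936704) - 1732702 = ((3003040 + (604433/228480502536 + 32141/443014))*(1/317108) + 1936704) - 1732702 = ((3003040 + 25677830784233/353916298428264)*(1/317108) + 1936704) - 1732702 = ((1062824826509844706793/353916298428264)*(1/317108) + 1936704) - 1732702 = (1062824826509844706793/112229689561989940512 + 1936704) - 1732702 = 217356751518290675594059241/112229689561989940512 - 1732702 = 22896143954851581689035817/112229689561989940512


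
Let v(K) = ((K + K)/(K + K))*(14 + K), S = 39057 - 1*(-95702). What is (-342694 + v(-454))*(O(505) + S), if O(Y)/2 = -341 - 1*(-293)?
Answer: -46207453842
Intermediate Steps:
O(Y) = -96 (O(Y) = 2*(-341 - 1*(-293)) = 2*(-341 + 293) = 2*(-48) = -96)
S = 134759 (S = 39057 + 95702 = 134759)
v(K) = 14 + K (v(K) = ((2*K)/((2*K)))*(14 + K) = ((2*K)*(1/(2*K)))*(14 + K) = 1*(14 + K) = 14 + K)
(-342694 + v(-454))*(O(505) + S) = (-342694 + (14 - 454))*(-96 + 134759) = (-342694 - 440)*134663 = -343134*134663 = -46207453842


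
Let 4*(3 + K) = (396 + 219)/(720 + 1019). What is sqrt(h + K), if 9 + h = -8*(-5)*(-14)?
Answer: I*sqrt(6918119363)/3478 ≈ 23.915*I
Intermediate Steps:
K = -20253/6956 (K = -3 + ((396 + 219)/(720 + 1019))/4 = -3 + (615/1739)/4 = -3 + (615*(1/1739))/4 = -3 + (1/4)*(615/1739) = -3 + 615/6956 = -20253/6956 ≈ -2.9116)
h = -569 (h = -9 - 8*(-5)*(-14) = -9 + 40*(-14) = -9 - 560 = -569)
sqrt(h + K) = sqrt(-569 - 20253/6956) = sqrt(-3978217/6956) = I*sqrt(6918119363)/3478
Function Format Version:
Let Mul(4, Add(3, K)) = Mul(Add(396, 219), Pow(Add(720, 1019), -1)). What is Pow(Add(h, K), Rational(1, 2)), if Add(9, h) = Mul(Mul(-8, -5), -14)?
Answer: Mul(Rational(1, 3478), I, Pow(6918119363, Rational(1, 2))) ≈ Mul(23.915, I)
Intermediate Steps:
K = Rational(-20253, 6956) (K = Add(-3, Mul(Rational(1, 4), Mul(Add(396, 219), Pow(Add(720, 1019), -1)))) = Add(-3, Mul(Rational(1, 4), Mul(615, Pow(1739, -1)))) = Add(-3, Mul(Rational(1, 4), Mul(615, Rational(1, 1739)))) = Add(-3, Mul(Rational(1, 4), Rational(615, 1739))) = Add(-3, Rational(615, 6956)) = Rational(-20253, 6956) ≈ -2.9116)
h = -569 (h = Add(-9, Mul(Mul(-8, -5), -14)) = Add(-9, Mul(40, -14)) = Add(-9, -560) = -569)
Pow(Add(h, K), Rational(1, 2)) = Pow(Add(-569, Rational(-20253, 6956)), Rational(1, 2)) = Pow(Rational(-3978217, 6956), Rational(1, 2)) = Mul(Rational(1, 3478), I, Pow(6918119363, Rational(1, 2)))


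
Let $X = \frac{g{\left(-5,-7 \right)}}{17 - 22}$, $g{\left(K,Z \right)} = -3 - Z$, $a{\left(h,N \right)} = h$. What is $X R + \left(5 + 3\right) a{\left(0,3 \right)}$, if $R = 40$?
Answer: $-32$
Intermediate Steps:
$X = - \frac{4}{5}$ ($X = \frac{-3 - -7}{17 - 22} = \frac{-3 + 7}{-5} = 4 \left(- \frac{1}{5}\right) = - \frac{4}{5} \approx -0.8$)
$X R + \left(5 + 3\right) a{\left(0,3 \right)} = \left(- \frac{4}{5}\right) 40 + \left(5 + 3\right) 0 = -32 + 8 \cdot 0 = -32 + 0 = -32$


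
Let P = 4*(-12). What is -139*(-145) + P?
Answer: 20107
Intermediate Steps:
P = -48
-139*(-145) + P = -139*(-145) - 48 = 20155 - 48 = 20107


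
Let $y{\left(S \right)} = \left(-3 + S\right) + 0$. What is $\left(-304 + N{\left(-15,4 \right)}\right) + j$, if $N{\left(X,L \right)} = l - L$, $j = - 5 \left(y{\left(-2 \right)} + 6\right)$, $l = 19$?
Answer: $-294$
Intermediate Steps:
$y{\left(S \right)} = -3 + S$
$j = -5$ ($j = - 5 \left(\left(-3 - 2\right) + 6\right) = - 5 \left(-5 + 6\right) = \left(-5\right) 1 = -5$)
$N{\left(X,L \right)} = 19 - L$
$\left(-304 + N{\left(-15,4 \right)}\right) + j = \left(-304 + \left(19 - 4\right)\right) - 5 = \left(-304 + 15\right) - 5 = -289 - 5 = -294$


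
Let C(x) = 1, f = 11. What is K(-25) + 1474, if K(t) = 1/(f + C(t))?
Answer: 17689/12 ≈ 1474.1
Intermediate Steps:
K(t) = 1/12 (K(t) = 1/(11 + 1) = 1/12)
K(-25) + 1474 = 1/12 + 1474 = 17689/12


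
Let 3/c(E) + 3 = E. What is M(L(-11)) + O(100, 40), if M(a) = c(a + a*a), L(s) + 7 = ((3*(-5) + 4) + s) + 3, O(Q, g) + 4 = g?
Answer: 23295/647 ≈ 36.005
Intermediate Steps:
O(Q, g) = -4 + g
c(E) = 3/(-3 + E)
L(s) = -15 + s (L(s) = -7 + (((3*(-5) + 4) + s) + 3) = -7 + (((-15 + 4) + s) + 3) = -7 + ((-11 + s) + 3) = -7 + (-8 + s) = -15 + s)
M(a) = 3/(-3 + a + a**2) (M(a) = 3/(-3 + (a + a*a)) = 3/(-3 + (a + a**2)) = 3/(-3 + a + a**2))
M(L(-11)) + O(100, 40) = 3/(-3 + (-15 - 11)*(1 + (-15 - 11))) + (-4 + 40) = 3/(-3 - 26*(1 - 26)) + 36 = 3/(-3 - 26*(-25)) + 36 = 3/(-3 + 650) + 36 = 3/647 + 36 = 23295/647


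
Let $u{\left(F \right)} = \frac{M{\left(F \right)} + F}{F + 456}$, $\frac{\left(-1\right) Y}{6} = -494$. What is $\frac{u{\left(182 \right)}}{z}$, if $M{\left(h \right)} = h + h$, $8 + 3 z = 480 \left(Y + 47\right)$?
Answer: $\frac{819}{461041768} \approx 1.7764 \cdot 10^{-6}$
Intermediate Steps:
$Y = 2964$ ($Y = \left(-6\right) \left(-494\right) = 2964$)
$z = \frac{1445272}{3}$ ($z = - \frac{8}{3} + \frac{480 \left(2964 + 47\right)}{3} = - \frac{8}{3} + \frac{480 \cdot 3011}{3} = - \frac{8}{3} + \frac{1}{3} \cdot 1445280 = - \frac{8}{3} + 481760 = \frac{1445272}{3} \approx 4.8176 \cdot 10^{5}$)
$M{\left(h \right)} = 2 h$
$u{\left(F \right)} = \frac{3 F}{456 + F}$ ($u{\left(F \right)} = \frac{2 F + F}{F + 456} = \frac{3 F}{456 + F}$)
$\frac{u{\left(182 \right)}}{z} = \frac{3 \cdot 182 \frac{1}{456 + 182}}{\frac{1445272}{3}} = 3 \cdot 182 \cdot \frac{1}{638} \cdot \frac{3}{1445272} = \frac{273}{319} \cdot \frac{3}{1445272} = \frac{819}{461041768}$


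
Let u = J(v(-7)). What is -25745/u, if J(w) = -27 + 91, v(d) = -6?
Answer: -25745/64 ≈ -402.27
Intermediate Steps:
J(w) = 64
u = 64
-25745/u = -25745/64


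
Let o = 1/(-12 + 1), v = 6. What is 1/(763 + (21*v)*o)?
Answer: 11/8267 ≈ 0.0013306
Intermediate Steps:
o = -1/11 (o = 1/(-11) = -1/11 ≈ -0.090909)
1/(763 + (21*v)*o) = 1/(763 + (21*6)*(-1/11)) = 1/(763 + 126*(-1/11)) = 1/(763 - 126/11) = 1/(8267/11) = 11/8267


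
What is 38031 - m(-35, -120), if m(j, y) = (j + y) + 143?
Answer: 38043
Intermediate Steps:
m(j, y) = 143 + j + y
38031 - m(-35, -120) = 38031 - (143 - 35 - 120) = 38031 - 1*(-12) = 38031 + 12 = 38043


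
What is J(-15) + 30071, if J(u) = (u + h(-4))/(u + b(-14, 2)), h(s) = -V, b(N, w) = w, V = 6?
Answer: 390944/13 ≈ 30073.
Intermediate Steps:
h(s) = -6 (h(s) = -1*6 = -6)
J(u) = (-6 + u)/(2 + u) (J(u) = (u - 6)/(u + 2) = (-6 + u)/(2 + u))
J(-15) + 30071 = (-6 - 15)/(2 - 15) + 30071 = -21/(-13) + 30071 = -1/13*(-21) + 30071 = 21/13 + 30071 = 390944/13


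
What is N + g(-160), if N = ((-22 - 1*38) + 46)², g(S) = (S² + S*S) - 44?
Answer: 51352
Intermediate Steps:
g(S) = -44 + 2*S² (g(S) = (S² + S²) - 44 = 2*S² - 44 = -44 + 2*S²)
N = 196 (N = ((-22 - 38) + 46)² = (-60 + 46)² = (-14)² = 196)
N + g(-160) = 196 + (-44 + 2*(-160)²) = 196 + (-44 + 2*25600) = 196 + (-44 + 51200) = 196 + 51156 = 51352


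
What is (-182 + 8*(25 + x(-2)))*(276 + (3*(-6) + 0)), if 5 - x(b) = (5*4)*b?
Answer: 97524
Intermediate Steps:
x(b) = 5 - 20*b (x(b) = 5 - 5*4*b = 5 - 20*b)
(-182 + 8*(25 + x(-2)))*(276 + (3*(-6) + 0)) = (-182 + 8*(25 + (5 - 20*(-2))))*(276 + (3*(-6) + 0)) = (-182 + 8*(25 + (5 + 40)))*(276 + (-18 + 0)) = (-182 + 8*(25 + 45))*(276 - 18) = (-182 + 8*70)*258 = (-182 + 560)*258 = 378*258 = 97524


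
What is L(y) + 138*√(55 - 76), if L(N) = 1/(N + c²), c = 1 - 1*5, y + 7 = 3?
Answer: 1/12 + 138*I*√21 ≈ 0.083333 + 632.4*I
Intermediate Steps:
y = -4 (y = -7 + 3 = -4)
c = -4 (c = 1 - 5 = -4)
L(N) = 1/(16 + N) (L(N) = 1/(N + (-4)²) = 1/(N + 16) = 1/(16 + N))
L(y) + 138*√(55 - 76) = 1/(16 - 4) + 138*√(55 - 76) = 1/12 + 138*√(-21) = 1/12 + 138*(I*√21) = 1/12 + 138*I*√21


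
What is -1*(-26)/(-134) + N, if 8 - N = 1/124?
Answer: 64785/8308 ≈ 7.7979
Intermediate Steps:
N = 991/124 (N = 8 - 1/124 = 991/124 ≈ 7.9919)
-1*(-26)/(-134) + N = -1*(-26)/(-134) + 991/124 = 26*(-1/134) + 991/124 = -13/67 + 991/124 = 64785/8308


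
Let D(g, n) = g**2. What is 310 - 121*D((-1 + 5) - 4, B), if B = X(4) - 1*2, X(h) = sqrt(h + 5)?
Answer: 310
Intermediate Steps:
X(h) = sqrt(5 + h)
B = 1 (B = sqrt(5 + 4) - 1*2 = sqrt(9) - 2 = 3 - 2 = 1)
310 - 121*D((-1 + 5) - 4, B) = 310 - 121*((-1 + 5) - 4)**2 = 310 - 121*(4 - 4)**2 = 310 - 121*0**2 = 310 - 121*0 = 310 + 0 = 310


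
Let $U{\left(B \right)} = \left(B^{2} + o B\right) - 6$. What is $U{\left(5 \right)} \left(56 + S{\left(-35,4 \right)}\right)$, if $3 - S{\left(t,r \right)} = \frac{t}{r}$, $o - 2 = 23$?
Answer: $9756$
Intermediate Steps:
$o = 25$ ($o = 2 + 23 = 25$)
$S{\left(t,r \right)} = 3 - \frac{t}{r}$
$U{\left(B \right)} = -6 + B^{2} + 25 B$ ($U{\left(B \right)} = \left(B^{2} + 25 B\right) - 6 = -6 + B^{2} + 25 B$)
$U{\left(5 \right)} \left(56 + S{\left(-35,4 \right)}\right) = \left(-6 + 5^{2} + 25 \cdot 5\right) \left(56 - \left(-3 - \frac{35}{4}\right)\right) = \left(-6 + 25 + 125\right) \left(56 - \left(-3 - \frac{35}{4}\right)\right) = 144 \left(56 + \left(3 + \frac{35}{4}\right)\right) = 144 \left(56 + \frac{47}{4}\right) = 144 \cdot \frac{271}{4} = 9756$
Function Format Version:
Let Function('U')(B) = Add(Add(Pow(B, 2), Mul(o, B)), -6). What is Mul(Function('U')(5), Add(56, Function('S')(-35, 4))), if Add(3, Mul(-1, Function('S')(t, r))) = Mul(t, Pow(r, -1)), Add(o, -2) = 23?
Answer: 9756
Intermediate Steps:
o = 25 (o = Add(2, 23) = 25)
Function('S')(t, r) = Add(3, Mul(-1, t, Pow(r, -1))) (Function('S')(t, r) = Add(3, Mul(-1, Mul(t, Pow(r, -1)))) = Add(3, Mul(-1, t, Pow(r, -1))))
Function('U')(B) = Add(-6, Pow(B, 2), Mul(25, B)) (Function('U')(B) = Add(Add(Pow(B, 2), Mul(25, B)), -6) = Add(-6, Pow(B, 2), Mul(25, B)))
Mul(Function('U')(5), Add(56, Function('S')(-35, 4))) = Mul(Add(-6, Pow(5, 2), Mul(25, 5)), Add(56, Add(3, Mul(-1, -35, Pow(4, -1))))) = Mul(Add(-6, 25, 125), Add(56, Add(3, Mul(-1, -35, Rational(1, 4))))) = Mul(144, Add(56, Add(3, Rational(35, 4)))) = Mul(144, Add(56, Rational(47, 4))) = Mul(144, Rational(271, 4)) = 9756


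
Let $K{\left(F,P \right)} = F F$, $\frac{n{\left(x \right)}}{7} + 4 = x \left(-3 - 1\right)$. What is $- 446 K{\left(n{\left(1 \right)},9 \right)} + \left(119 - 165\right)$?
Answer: $-1398702$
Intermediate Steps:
$n{\left(x \right)} = -28 - 28 x$ ($n{\left(x \right)} = -28 + 7 x \left(-3 - 1\right) = -28 + 7 x \left(-4\right) = -28 + 7 \left(- 4 x\right) = -28 - 28 x$)
$K{\left(F,P \right)} = F^{2}$
$- 446 K{\left(n{\left(1 \right)},9 \right)} + \left(119 - 165\right) = - 446 \left(-28 - 28\right)^{2} + \left(119 - 165\right) = - 446 \left(-28 - 28\right)^{2} - 46 = - 446 \left(-56\right)^{2} - 46 = \left(-446\right) 3136 - 46 = -1398656 - 46 = -1398702$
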